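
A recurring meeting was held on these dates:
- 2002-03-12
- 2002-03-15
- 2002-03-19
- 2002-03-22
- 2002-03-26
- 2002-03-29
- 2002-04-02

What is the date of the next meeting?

2002-04-05

Every event lands on a Tuesday or Friday (gaps cycle 3, 4, 3, 4, 3, 4).
So the schedule is: every Tuesday and Friday.
Next Friday: 2002-04-05.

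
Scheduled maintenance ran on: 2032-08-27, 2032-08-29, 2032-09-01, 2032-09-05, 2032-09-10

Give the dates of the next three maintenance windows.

2032-09-16, 2032-09-23, 2032-10-01

Intervals are 2, 3, 4, 5 days — an arithmetic progression with common difference 1.
Next gap: 6 days. 2032-09-10 + 6 days = 2032-09-16.
Next gap: 7 days. 2032-09-16 + 7 days = 2032-09-23.
Next gap: 8 days. 2032-09-23 + 8 days = 2032-10-01.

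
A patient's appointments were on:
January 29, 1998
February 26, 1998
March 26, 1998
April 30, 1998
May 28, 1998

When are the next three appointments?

Every date is a Thursday; gaps 28, 28, 35, 28 days.
Each is the last Thursday of its month (at least one falls on the 29th or later, ruling out '4th Thursday').
Last Thursday of June 1998: June 25, 1998.
July 1998 ends with Thursday July 30, 1998.
August 1998 ends with Thursday August 27, 1998.

June 25, 1998; July 30, 1998; August 27, 1998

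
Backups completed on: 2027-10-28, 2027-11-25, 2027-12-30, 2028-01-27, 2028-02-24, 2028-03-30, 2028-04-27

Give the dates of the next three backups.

All Thursdays; the gaps (28, 35, 28, 28, 35, 28) vary with month length.
This is the last Thursday of each month.
May 2028 ends with Thursday 2028-05-25.
June 2028 ends with Thursday 2028-06-29.
July 2028 ends with Thursday 2028-07-27.

2028-05-25, 2028-06-29, 2028-07-27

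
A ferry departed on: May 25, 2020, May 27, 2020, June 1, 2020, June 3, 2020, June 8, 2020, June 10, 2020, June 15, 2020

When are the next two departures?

Every event lands on a Monday or Wednesday (gaps cycle 2, 5, 2, 5, 2, 5).
So the schedule is: every Monday and Wednesday.
The following Wednesday is June 17, 2020.
Next Monday: June 22, 2020.

June 17, 2020; June 22, 2020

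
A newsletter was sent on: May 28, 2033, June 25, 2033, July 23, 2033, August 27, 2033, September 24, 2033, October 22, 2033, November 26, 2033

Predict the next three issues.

These are Saturdays at 28- or 35-day spacing (28, 28, 35, 28, 28, 35).
The pattern: 4th Saturday of the month.
4th Saturday of December 2033: December 24, 2033.
4th Saturday of January 2034: January 28, 2034.
February 2034 — 4th Saturday is February 25, 2034.

December 24, 2033; January 28, 2034; February 25, 2034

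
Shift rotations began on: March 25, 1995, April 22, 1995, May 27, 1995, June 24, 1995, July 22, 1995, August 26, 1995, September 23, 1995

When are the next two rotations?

Gaps: 28, 35, 28, 28, 35, 28 days — a mix of 28 and 35. Every date is a Saturday.
Each is the 4th Saturday of its month.
October 1995 — 4th Saturday is October 28, 1995.
November 1995 — 4th Saturday is November 25, 1995.

October 28, 1995; November 25, 1995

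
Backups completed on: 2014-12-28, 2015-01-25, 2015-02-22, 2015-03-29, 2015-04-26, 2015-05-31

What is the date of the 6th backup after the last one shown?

These are Sundays with 28, 28, 35, 28, 35-day gaps.
Each is the final Sunday of its month — 2015-03-29 is past the 28th, so '4th Sunday' doesn't fit.
June 2015 ends with Sunday 2015-06-28.
July 2015 ends with Sunday 2015-07-26.
Last Sunday of August 2015: 2015-08-30.
Last Sunday of September 2015: 2015-09-27.
October 2015 ends with Sunday 2015-10-25.
November 2015 ends with Sunday 2015-11-29.

2015-11-29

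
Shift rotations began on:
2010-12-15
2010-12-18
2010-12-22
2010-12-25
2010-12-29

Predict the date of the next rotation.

2011-01-01

Gaps: 3, 4, 3, 4 days — not constant, but cyclic with period 2.
The events fall on every Wednesday and Saturday.
Next Saturday: 2011-01-01.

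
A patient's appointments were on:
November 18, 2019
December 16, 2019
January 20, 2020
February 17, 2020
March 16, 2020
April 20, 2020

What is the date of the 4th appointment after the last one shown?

These are Mondays at 28- or 35-day spacing (28, 35, 28, 28, 35).
The pattern: 3rd Monday of the month.
3rd Monday of May 2020: May 18, 2020.
June 2020 — 3rd Monday is June 15, 2020.
July 2020 — 3rd Monday is July 20, 2020.
3rd Monday of August 2020: August 17, 2020.

August 17, 2020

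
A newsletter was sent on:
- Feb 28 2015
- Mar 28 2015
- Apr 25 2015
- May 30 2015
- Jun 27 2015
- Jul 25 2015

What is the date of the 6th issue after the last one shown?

Jan 30 2016

All Saturdays; the gaps (28, 28, 35, 28, 28) vary with month length.
This is the last Saturday of each month.
August 2015 ends with Saturday Aug 29 2015.
Last Saturday of September 2015: Sep 26 2015.
Last Saturday of October 2015: Oct 31 2015.
November 2015 ends with Saturday Nov 28 2015.
December 2015 ends with Saturday Dec 26 2015.
January 2016 ends with Saturday Jan 30 2016.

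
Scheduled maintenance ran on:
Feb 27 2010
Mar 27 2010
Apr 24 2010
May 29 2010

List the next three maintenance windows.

Jun 26 2010, Jul 31 2010, Aug 28 2010

These are Saturdays with 28, 28, 35-day gaps.
Each is the final Saturday of its month — May 29 2010 is past the 28th, so '4th Saturday' doesn't fit.
June 2010 ends with Saturday Jun 26 2010.
July 2010 ends with Saturday Jul 31 2010.
August 2010 ends with Saturday Aug 28 2010.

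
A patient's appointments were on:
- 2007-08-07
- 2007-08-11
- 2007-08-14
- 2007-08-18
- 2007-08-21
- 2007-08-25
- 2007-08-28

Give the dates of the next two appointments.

2007-09-01, 2007-09-04

Gaps: 4, 3, 4, 3, 4, 3 days — not constant, but cyclic with period 2.
The events fall on every Tuesday and Saturday.
The following Saturday is 2007-09-01.
Next Tuesday: 2007-09-04.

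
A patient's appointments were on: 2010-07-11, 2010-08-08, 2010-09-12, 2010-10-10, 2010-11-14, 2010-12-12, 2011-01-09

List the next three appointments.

These are Sundays at 28- or 35-day spacing (28, 35, 28, 35, 28, 28).
The pattern: 2nd Sunday of the month.
2nd Sunday of February 2011: 2011-02-13.
March 2011 — 2nd Sunday is 2011-03-13.
April 2011 — 2nd Sunday is 2011-04-10.

2011-02-13, 2011-03-13, 2011-04-10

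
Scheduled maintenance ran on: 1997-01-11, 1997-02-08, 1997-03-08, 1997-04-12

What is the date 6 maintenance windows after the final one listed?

1997-10-11

These are Saturdays at 28- or 35-day spacing (28, 28, 35).
The pattern: 2nd Saturday of the month.
May 1997 — 2nd Saturday is 1997-05-10.
June 1997 — 2nd Saturday is 1997-06-14.
July 1997 — 2nd Saturday is 1997-07-12.
August 1997 — 2nd Saturday is 1997-08-09.
September 1997 — 2nd Saturday is 1997-09-13.
October 1997 — 2nd Saturday is 1997-10-11.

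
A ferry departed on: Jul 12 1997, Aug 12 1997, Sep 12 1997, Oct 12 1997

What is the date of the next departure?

The day-of-month is always 12 (31, 31, 30 days between events).
So this recurs on the 12th of each month.
Next: November 1997 → Nov 12 1997.

Nov 12 1997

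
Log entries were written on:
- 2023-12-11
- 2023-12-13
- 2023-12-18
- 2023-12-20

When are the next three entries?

2023-12-25, 2023-12-27, 2024-01-01

The gap pattern 2, 5, 2 repeats every 2 events.
These are the Mondays and Wednesdays of each week.
Next Monday: 2023-12-25.
The following Wednesday is 2023-12-27.
The following Monday is 2024-01-01.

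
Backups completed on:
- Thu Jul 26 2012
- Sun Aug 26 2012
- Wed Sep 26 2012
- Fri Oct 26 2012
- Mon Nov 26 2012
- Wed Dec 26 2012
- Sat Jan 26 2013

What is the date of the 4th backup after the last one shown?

Each date is the 26th; the gaps (31, 31, 30, 31, 30, 31) track the month lengths.
The rule is the 26th of each month.
Next: February 2013 → Tue Feb 26 2013.
March 2013: Tue Mar 26 2013.
April 2013: Fri Apr 26 2013.
May 2013: Sun May 26 2013.

Sun May 26 2013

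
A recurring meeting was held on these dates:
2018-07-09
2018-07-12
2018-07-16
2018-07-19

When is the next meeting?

2018-07-23

Every event lands on a Monday or Thursday (gaps cycle 3, 4, 3).
So the schedule is: every Monday and Thursday.
Next Monday: 2018-07-23.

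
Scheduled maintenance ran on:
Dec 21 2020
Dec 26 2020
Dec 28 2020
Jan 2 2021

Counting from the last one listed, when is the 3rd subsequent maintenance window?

Jan 11 2021

Every event lands on a Monday or Saturday (gaps cycle 5, 2, 5).
So the schedule is: every Monday and Saturday.
Next Monday: Jan 4 2021.
Next Saturday: Jan 9 2021.
Next Monday: Jan 11 2021.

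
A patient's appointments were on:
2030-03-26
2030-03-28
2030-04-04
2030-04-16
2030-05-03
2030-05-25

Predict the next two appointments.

2030-06-21, 2030-07-23

Intervals are 2, 7, 12, 17, 22 days — an arithmetic progression with common difference 5.
Next gap: 27 days. 2030-05-25 + 27 days = 2030-06-21.
Next gap: 32 days. 2030-06-21 + 32 days = 2030-07-23.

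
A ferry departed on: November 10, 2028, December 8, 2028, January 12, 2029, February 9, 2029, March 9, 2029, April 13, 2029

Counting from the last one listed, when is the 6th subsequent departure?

October 12, 2029

All dates are Fridays, 28, 35, 28, 28, 35 days apart.
Specifically, the 2nd Friday of each month.
May 2029 — 2nd Friday is May 11, 2029.
2nd Friday of June 2029: June 8, 2029.
July 2029 — 2nd Friday is July 13, 2029.
August 2029 — 2nd Friday is August 10, 2029.
2nd Friday of September 2029: September 14, 2029.
2nd Friday of October 2029: October 12, 2029.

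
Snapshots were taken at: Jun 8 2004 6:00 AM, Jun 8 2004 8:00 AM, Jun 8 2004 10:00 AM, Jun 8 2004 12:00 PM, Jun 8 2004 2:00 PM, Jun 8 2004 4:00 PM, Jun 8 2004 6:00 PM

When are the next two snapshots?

The interval is a steady 2 hours (2, 2, 2, 2, 2, 2).
Jun 8 2004 6:00 PM + 2 h = Jun 8 2004 8:00 PM.
Jun 8 2004 8:00 PM + 2 h = Jun 8 2004 10:00 PM.

Jun 8 2004 8:00 PM, Jun 8 2004 10:00 PM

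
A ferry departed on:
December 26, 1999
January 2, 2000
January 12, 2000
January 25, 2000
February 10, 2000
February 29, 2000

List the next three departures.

Gaps: 7, 10, 13, 16, 19 days — each gap is 3 larger than the previous one.
Next gap: 22 days. February 29, 2000 + 22 days = March 22, 2000.
Next gap: 25 days. March 22, 2000 + 25 days = April 16, 2000.
Next gap: 28 days. April 16, 2000 + 28 days = May 14, 2000.

March 22, 2000; April 16, 2000; May 14, 2000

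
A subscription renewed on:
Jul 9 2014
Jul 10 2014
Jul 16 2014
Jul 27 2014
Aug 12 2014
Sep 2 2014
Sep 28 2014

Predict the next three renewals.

Intervals are 1, 6, 11, 16, 21, 26 days — an arithmetic progression with common difference 5.
Next gap: 31 days. Sep 28 2014 + 31 days = Oct 29 2014.
Next gap: 36 days. Oct 29 2014 + 36 days = Dec 4 2014.
Next gap: 41 days. Dec 4 2014 + 41 days = Jan 14 2015.

Oct 29 2014, Dec 4 2014, Jan 14 2015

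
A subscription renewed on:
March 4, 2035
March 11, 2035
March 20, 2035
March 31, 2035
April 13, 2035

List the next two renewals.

Intervals are 7, 9, 11, 13 days — an arithmetic progression with common difference 2.
Next gap: 15 days. April 13, 2035 + 15 days = April 28, 2035.
Next gap: 17 days. April 28, 2035 + 17 days = May 15, 2035.

April 28, 2035; May 15, 2035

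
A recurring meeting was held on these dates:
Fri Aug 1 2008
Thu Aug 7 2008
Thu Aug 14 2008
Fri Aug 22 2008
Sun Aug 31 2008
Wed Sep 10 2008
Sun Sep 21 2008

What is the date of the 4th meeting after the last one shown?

Fri Nov 14 2008

The spacing grows by 1 each time: 6, 7, 8, 9, 10, 11 days.
Next gap: 12 days. Sun Sep 21 2008 + 12 days = Fri Oct 3 2008.
Next gap: 13 days. Fri Oct 3 2008 + 13 days = Thu Oct 16 2008.
Next gap: 14 days. Thu Oct 16 2008 + 14 days = Thu Oct 30 2008.
Next gap: 15 days. Thu Oct 30 2008 + 15 days = Fri Nov 14 2008.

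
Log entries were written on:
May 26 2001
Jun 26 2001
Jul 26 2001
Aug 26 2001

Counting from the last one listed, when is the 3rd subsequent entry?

The day-of-month is always 26 (31, 30, 31 days between events).
So this recurs on the 26th of each month.
Next: September 2001 → Sep 26 2001.
October 2001: Oct 26 2001.
Next: November 2001 → Nov 26 2001.

Nov 26 2001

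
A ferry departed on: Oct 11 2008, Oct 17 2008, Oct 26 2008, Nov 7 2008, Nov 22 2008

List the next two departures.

Dec 10 2008, Dec 31 2008

Gaps: 6, 9, 12, 15 days — each gap is 3 larger than the previous one.
Next gap: 18 days. Nov 22 2008 + 18 days = Dec 10 2008.
Next gap: 21 days. Dec 10 2008 + 21 days = Dec 31 2008.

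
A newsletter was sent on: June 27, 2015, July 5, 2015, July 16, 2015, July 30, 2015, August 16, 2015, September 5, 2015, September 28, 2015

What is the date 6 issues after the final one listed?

Gaps: 8, 11, 14, 17, 20, 23 days — each gap is 3 larger than the previous one.
Next gap: 26 days. September 28, 2015 + 26 days = October 24, 2015.
Next gap: 29 days. October 24, 2015 + 29 days = November 22, 2015.
Next gap: 32 days. November 22, 2015 + 32 days = December 24, 2015.
Next gap: 35 days. December 24, 2015 + 35 days = January 28, 2016.
Next gap: 38 days. January 28, 2016 + 38 days = March 6, 2016.
Next gap: 41 days. March 6, 2016 + 41 days = April 16, 2016.

April 16, 2016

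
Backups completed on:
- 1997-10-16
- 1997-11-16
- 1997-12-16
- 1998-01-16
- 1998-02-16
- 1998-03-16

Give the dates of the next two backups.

Each date is the 16th; the gaps (31, 30, 31, 31, 28) track the month lengths.
The rule is the 16th of each month.
April 1998: 1998-04-16.
Next: May 1998 → 1998-05-16.

1998-04-16, 1998-05-16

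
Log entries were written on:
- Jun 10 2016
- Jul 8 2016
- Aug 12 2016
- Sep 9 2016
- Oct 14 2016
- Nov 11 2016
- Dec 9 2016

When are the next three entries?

Jan 13 2017, Feb 10 2017, Mar 10 2017

Gaps: 28, 35, 28, 35, 28, 28 days — a mix of 28 and 35. Every date is a Friday.
Each is the 2nd Friday of its month.
2nd Friday of January 2017: Jan 13 2017.
February 2017 — 2nd Friday is Feb 10 2017.
March 2017 — 2nd Friday is Mar 10 2017.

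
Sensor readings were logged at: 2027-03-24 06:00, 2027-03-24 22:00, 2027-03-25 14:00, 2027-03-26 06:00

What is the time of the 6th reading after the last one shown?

Gaps: 16, 16, 16 hours — each event is 16 hours after the previous one.
2027-03-26 06:00 + 16 h = 2027-03-26 22:00.
2027-03-26 22:00 + 16 h = 2027-03-27 14:00.
2027-03-27 14:00 + 16 h = 2027-03-28 06:00.
2027-03-28 06:00 + 16 h = 2027-03-28 22:00.
2027-03-28 22:00 + 16 h = 2027-03-29 14:00.
2027-03-29 14:00 + 16 h = 2027-03-30 06:00.

2027-03-30 06:00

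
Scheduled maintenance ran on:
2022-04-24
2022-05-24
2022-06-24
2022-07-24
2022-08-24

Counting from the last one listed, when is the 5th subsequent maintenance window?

The day-of-month is always 24 (30, 31, 30, 31 days between events).
So this recurs on the 24th of each month.
September 2022: 2022-09-24.
Next: October 2022 → 2022-10-24.
Next: November 2022 → 2022-11-24.
Next: December 2022 → 2022-12-24.
Next: January 2023 → 2023-01-24.

2023-01-24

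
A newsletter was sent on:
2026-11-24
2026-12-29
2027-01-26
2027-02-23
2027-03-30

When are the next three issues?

2027-04-27, 2027-05-25, 2027-06-29

These are Tuesdays with 35, 28, 28, 35-day gaps.
Each is the final Tuesday of its month — 2026-12-29 is past the 28th, so '4th Tuesday' doesn't fit.
Last Tuesday of April 2027: 2027-04-27.
Last Tuesday of May 2027: 2027-05-25.
Last Tuesday of June 2027: 2027-06-29.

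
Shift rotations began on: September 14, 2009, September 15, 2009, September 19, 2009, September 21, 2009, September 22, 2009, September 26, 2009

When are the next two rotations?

September 28, 2009; September 29, 2009

The gap pattern 1, 4, 2, 1, 4 repeats every 3 events.
These are the Mondays, Tuesdays and Saturdays of each week.
Next Monday: September 28, 2009.
The following Tuesday is September 29, 2009.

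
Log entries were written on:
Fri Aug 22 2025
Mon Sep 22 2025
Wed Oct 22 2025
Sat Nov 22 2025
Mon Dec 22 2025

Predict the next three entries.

Thu Jan 22 2026, Sun Feb 22 2026, Sun Mar 22 2026

Each date is the 22nd; the gaps (31, 30, 31, 30) track the month lengths.
The rule is the 22nd of each month.
Next: January 2026 → Thu Jan 22 2026.
February 2026: Sun Feb 22 2026.
March 2026: Sun Mar 22 2026.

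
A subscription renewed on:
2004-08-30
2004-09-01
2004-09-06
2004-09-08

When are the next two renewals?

2004-09-13, 2004-09-15

Every event lands on a Monday or Wednesday (gaps cycle 2, 5, 2).
So the schedule is: every Monday and Wednesday.
Next Monday: 2004-09-13.
The following Wednesday is 2004-09-15.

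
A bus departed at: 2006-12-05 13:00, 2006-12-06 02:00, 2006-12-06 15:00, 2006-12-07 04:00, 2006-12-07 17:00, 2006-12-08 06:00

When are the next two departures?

2006-12-08 19:00, 2006-12-09 08:00

Spacing: 13, 13, 13, 13, 13 h — constant 13 h.
2006-12-08 06:00 + 13 h = 2006-12-08 19:00.
2006-12-08 19:00 + 13 h = 2006-12-09 08:00.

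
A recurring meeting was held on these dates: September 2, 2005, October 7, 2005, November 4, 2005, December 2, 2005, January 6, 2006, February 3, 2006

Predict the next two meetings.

All dates are Fridays, 35, 28, 28, 35, 28 days apart.
Specifically, the 1st Friday of each month.
1st Friday of March 2006: March 3, 2006.
1st Friday of April 2006: April 7, 2006.

March 3, 2006; April 7, 2006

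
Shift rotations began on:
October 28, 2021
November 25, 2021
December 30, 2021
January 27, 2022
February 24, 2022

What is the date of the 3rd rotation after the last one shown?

These are Thursdays with 28, 35, 28, 28-day gaps.
Each is the final Thursday of its month — December 30, 2021 is past the 28th, so '4th Thursday' doesn't fit.
March 2022 ends with Thursday March 31, 2022.
April 2022 ends with Thursday April 28, 2022.
May 2022 ends with Thursday May 26, 2022.

May 26, 2022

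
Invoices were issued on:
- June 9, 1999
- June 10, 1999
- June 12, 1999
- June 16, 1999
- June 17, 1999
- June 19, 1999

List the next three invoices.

June 23, 1999; June 24, 1999; June 26, 1999

The gap pattern 1, 2, 4, 1, 2 repeats every 3 events.
These are the Wednesdays, Thursdays and Saturdays of each week.
The following Wednesday is June 23, 1999.
Next Thursday: June 24, 1999.
Next Saturday: June 26, 1999.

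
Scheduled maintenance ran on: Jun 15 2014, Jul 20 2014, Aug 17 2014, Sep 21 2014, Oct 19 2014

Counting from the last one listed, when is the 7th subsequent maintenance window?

All dates are Sundays, 35, 28, 35, 28 days apart.
Specifically, the 3rd Sunday of each month.
3rd Sunday of November 2014: Nov 16 2014.
3rd Sunday of December 2014: Dec 21 2014.
January 2015 — 3rd Sunday is Jan 18 2015.
February 2015 — 3rd Sunday is Feb 15 2015.
3rd Sunday of March 2015: Mar 15 2015.
April 2015 — 3rd Sunday is Apr 19 2015.
May 2015 — 3rd Sunday is May 17 2015.

May 17 2015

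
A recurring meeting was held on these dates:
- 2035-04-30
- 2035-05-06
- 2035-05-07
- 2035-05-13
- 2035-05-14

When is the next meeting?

Every event lands on a Monday or Sunday (gaps cycle 6, 1, 6, 1).
So the schedule is: every Monday and Sunday.
The following Sunday is 2035-05-20.

2035-05-20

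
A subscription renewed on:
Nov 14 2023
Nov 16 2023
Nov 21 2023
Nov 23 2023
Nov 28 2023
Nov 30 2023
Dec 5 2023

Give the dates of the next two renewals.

Dec 7 2023, Dec 12 2023

Gaps: 2, 5, 2, 5, 2, 5 days — not constant, but cyclic with period 2.
The events fall on every Tuesday and Thursday.
Next Thursday: Dec 7 2023.
The following Tuesday is Dec 12 2023.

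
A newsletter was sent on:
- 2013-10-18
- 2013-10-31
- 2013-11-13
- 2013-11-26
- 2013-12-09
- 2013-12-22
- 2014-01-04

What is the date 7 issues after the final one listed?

The spacing is 13, 13, 13, 13, 13, 13 days — always 13 days.
2014-01-04 + 13 days = 2014-01-17.
2014-01-17 + 13 days = 2014-01-30.
2014-01-30 + 13 days = 2014-02-12.
2014-02-12 + 13 days = 2014-02-25.
2014-02-25 + 13 days = 2014-03-10.
2014-03-10 + 13 days = 2014-03-23.
2014-03-23 + 13 days = 2014-04-05.

2014-04-05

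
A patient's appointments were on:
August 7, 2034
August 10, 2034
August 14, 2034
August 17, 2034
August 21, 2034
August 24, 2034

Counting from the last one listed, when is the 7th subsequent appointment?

Gaps: 3, 4, 3, 4, 3 days — not constant, but cyclic with period 2.
The events fall on every Monday and Thursday.
The following Monday is August 28, 2034.
Next Thursday: August 31, 2034.
Next Monday: September 4, 2034.
Next Thursday: September 7, 2034.
The following Monday is September 11, 2034.
Next Thursday: September 14, 2034.
The following Monday is September 18, 2034.

September 18, 2034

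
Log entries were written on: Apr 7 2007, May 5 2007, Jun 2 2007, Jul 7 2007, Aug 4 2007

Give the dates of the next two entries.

Gaps: 28, 28, 35, 28 days — a mix of 28 and 35. Every date is a Saturday.
Each is the 1st Saturday of its month.
September 2007 — 1st Saturday is Sep 1 2007.
1st Saturday of October 2007: Oct 6 2007.

Sep 1 2007, Oct 6 2007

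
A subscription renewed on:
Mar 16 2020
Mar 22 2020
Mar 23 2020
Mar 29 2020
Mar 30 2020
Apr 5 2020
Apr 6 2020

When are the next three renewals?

The gap pattern 6, 1, 6, 1, 6, 1 repeats every 2 events.
These are the Mondays and Sundays of each week.
Next Sunday: Apr 12 2020.
Next Monday: Apr 13 2020.
The following Sunday is Apr 19 2020.

Apr 12 2020, Apr 13 2020, Apr 19 2020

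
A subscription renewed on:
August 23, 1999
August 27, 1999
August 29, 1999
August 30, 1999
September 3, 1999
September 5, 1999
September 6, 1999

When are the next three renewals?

Every event lands on a Monday or Friday or Sunday (gaps cycle 4, 2, 1, 4, 2, 1).
So the schedule is: every Monday, Friday and Sunday.
The following Friday is September 10, 1999.
Next Sunday: September 12, 1999.
The following Monday is September 13, 1999.

September 10, 1999; September 12, 1999; September 13, 1999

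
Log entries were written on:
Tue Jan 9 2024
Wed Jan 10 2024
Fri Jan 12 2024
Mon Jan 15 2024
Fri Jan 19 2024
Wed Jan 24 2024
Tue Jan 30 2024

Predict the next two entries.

Tue Feb 6 2024, Wed Feb 14 2024

The spacing grows by 1 each time: 1, 2, 3, 4, 5, 6 days.
Next gap: 7 days. Tue Jan 30 2024 + 7 days = Tue Feb 6 2024.
Next gap: 8 days. Tue Feb 6 2024 + 8 days = Wed Feb 14 2024.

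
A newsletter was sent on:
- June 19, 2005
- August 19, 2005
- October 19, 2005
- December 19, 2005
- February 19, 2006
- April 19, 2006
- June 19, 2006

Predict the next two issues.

The day-of-month is always 19 (61, 61, 61, 62, 59, 61 days between events).
So this recurs on the 19th of every 2 months.
Next: August 2006 → August 19, 2006.
October 2006: October 19, 2006.

August 19, 2006; October 19, 2006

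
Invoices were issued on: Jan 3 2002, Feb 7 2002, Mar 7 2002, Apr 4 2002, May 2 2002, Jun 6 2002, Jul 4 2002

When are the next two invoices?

Aug 1 2002, Sep 5 2002

These are Thursdays at 28- or 35-day spacing (35, 28, 28, 28, 35, 28).
The pattern: 1st Thursday of the month.
1st Thursday of August 2002: Aug 1 2002.
September 2002 — 1st Thursday is Sep 5 2002.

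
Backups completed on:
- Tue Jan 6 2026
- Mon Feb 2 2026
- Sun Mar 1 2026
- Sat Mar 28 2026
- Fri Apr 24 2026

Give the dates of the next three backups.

Gaps between consecutive events: 27, 27, 27, 27 days — a constant 27-day interval.
Fri Apr 24 2026 + 27 days = Thu May 21 2026.
Thu May 21 2026 + 27 days = Wed Jun 17 2026.
Wed Jun 17 2026 + 27 days = Tue Jul 14 2026.

Thu May 21 2026, Wed Jun 17 2026, Tue Jul 14 2026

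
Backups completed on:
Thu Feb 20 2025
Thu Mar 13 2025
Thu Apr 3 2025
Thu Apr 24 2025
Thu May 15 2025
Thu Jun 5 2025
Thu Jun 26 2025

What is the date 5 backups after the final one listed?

Thu Oct 9 2025

The spacing is 21, 21, 21, 21, 21, 21 days — always 21 days.
Thu Jun 26 2025 + 21 days = Thu Jul 17 2025.
Thu Jul 17 2025 + 21 days = Thu Aug 7 2025.
Thu Aug 7 2025 + 21 days = Thu Aug 28 2025.
Thu Aug 28 2025 + 21 days = Thu Sep 18 2025.
Thu Sep 18 2025 + 21 days = Thu Oct 9 2025.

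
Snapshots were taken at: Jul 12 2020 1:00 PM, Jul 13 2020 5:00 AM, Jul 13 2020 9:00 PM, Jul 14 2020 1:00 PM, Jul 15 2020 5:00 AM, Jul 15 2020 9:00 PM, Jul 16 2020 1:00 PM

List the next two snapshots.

Jul 17 2020 5:00 AM, Jul 17 2020 9:00 PM

The interval is a steady 16 hours (16, 16, 16, 16, 16, 16).
Jul 16 2020 1:00 PM + 16 h = Jul 17 2020 5:00 AM.
Jul 17 2020 5:00 AM + 16 h = Jul 17 2020 9:00 PM.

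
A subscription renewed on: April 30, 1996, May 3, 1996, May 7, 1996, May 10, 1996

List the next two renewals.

Every event lands on a Tuesday or Friday (gaps cycle 3, 4, 3).
So the schedule is: every Tuesday and Friday.
Next Tuesday: May 14, 1996.
The following Friday is May 17, 1996.

May 14, 1996; May 17, 1996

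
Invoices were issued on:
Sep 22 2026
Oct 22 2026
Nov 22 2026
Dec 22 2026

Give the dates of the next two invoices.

Jan 22 2027, Feb 22 2027

Each date is the 22nd; the gaps (30, 31, 30) track the month lengths.
The rule is the 22nd of each month.
January 2027: Jan 22 2027.
Next: February 2027 → Feb 22 2027.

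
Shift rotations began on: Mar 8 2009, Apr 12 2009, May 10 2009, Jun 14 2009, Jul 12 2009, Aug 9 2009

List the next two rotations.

Gaps: 35, 28, 35, 28, 28 days — a mix of 28 and 35. Every date is a Sunday.
Each is the 2nd Sunday of its month.
September 2009 — 2nd Sunday is Sep 13 2009.
2nd Sunday of October 2009: Oct 11 2009.

Sep 13 2009, Oct 11 2009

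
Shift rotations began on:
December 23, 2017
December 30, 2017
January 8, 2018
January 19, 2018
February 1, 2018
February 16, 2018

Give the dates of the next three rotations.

Intervals are 7, 9, 11, 13, 15 days — an arithmetic progression with common difference 2.
Next gap: 17 days. February 16, 2018 + 17 days = March 5, 2018.
Next gap: 19 days. March 5, 2018 + 19 days = March 24, 2018.
Next gap: 21 days. March 24, 2018 + 21 days = April 14, 2018.

March 5, 2018; March 24, 2018; April 14, 2018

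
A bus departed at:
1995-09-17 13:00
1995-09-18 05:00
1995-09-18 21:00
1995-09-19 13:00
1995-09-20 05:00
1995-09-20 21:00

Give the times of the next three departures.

The interval is a steady 16 hours (16, 16, 16, 16, 16).
1995-09-20 21:00 + 16 h = 1995-09-21 13:00.
1995-09-21 13:00 + 16 h = 1995-09-22 05:00.
1995-09-22 05:00 + 16 h = 1995-09-22 21:00.

1995-09-21 13:00, 1995-09-22 05:00, 1995-09-22 21:00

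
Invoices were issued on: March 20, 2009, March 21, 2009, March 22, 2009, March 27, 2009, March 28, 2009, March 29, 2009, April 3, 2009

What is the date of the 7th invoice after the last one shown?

April 18, 2009

Gaps: 1, 1, 5, 1, 1, 5 days — not constant, but cyclic with period 3.
The events fall on every Friday, Saturday and Sunday.
The following Saturday is April 4, 2009.
Next Sunday: April 5, 2009.
Next Friday: April 10, 2009.
The following Saturday is April 11, 2009.
The following Sunday is April 12, 2009.
The following Friday is April 17, 2009.
Next Saturday: April 18, 2009.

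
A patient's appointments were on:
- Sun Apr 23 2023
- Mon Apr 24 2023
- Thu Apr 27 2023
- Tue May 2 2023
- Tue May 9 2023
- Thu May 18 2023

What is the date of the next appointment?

Mon May 29 2023

Intervals are 1, 3, 5, 7, 9 days — an arithmetic progression with common difference 2.
Next gap: 11 days. Thu May 18 2023 + 11 days = Mon May 29 2023.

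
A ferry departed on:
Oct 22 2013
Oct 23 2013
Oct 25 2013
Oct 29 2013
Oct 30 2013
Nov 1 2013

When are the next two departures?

Nov 5 2013, Nov 6 2013

The gap pattern 1, 2, 4, 1, 2 repeats every 3 events.
These are the Tuesdays, Wednesdays and Fridays of each week.
The following Tuesday is Nov 5 2013.
The following Wednesday is Nov 6 2013.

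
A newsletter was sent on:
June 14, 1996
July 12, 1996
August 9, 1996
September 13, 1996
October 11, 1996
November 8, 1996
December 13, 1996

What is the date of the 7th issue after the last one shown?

These are Fridays at 28- or 35-day spacing (28, 28, 35, 28, 28, 35).
The pattern: 2nd Friday of the month.
January 1997 — 2nd Friday is January 10, 1997.
February 1997 — 2nd Friday is February 14, 1997.
2nd Friday of March 1997: March 14, 1997.
April 1997 — 2nd Friday is April 11, 1997.
2nd Friday of May 1997: May 9, 1997.
June 1997 — 2nd Friday is June 13, 1997.
2nd Friday of July 1997: July 11, 1997.

July 11, 1997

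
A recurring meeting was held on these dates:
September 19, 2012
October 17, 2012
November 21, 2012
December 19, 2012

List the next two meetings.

January 16, 2013; February 20, 2013

All dates are Wednesdays, 28, 35, 28 days apart.
Specifically, the 3rd Wednesday of each month.
3rd Wednesday of January 2013: January 16, 2013.
February 2013 — 3rd Wednesday is February 20, 2013.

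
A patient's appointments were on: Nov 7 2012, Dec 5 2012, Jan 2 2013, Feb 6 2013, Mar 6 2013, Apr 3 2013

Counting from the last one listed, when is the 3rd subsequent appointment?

All dates are Wednesdays, 28, 28, 35, 28, 28 days apart.
Specifically, the 1st Wednesday of each month.
1st Wednesday of May 2013: May 1 2013.
June 2013 — 1st Wednesday is Jun 5 2013.
1st Wednesday of July 2013: Jul 3 2013.

Jul 3 2013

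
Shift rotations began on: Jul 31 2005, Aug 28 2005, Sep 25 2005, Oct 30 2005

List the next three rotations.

Every date is a Sunday; gaps 28, 28, 35 days.
Each is the last Sunday of its month (at least one falls on the 29th or later, ruling out '4th Sunday').
Last Sunday of November 2005: Nov 27 2005.
December 2005 ends with Sunday Dec 25 2005.
Last Sunday of January 2006: Jan 29 2006.

Nov 27 2005, Dec 25 2005, Jan 29 2006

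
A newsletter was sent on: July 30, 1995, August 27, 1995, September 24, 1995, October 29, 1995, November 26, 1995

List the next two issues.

December 31, 1995; January 28, 1996

All Sundays; the gaps (28, 28, 35, 28) vary with month length.
This is the last Sunday of each month.
Last Sunday of December 1995: December 31, 1995.
Last Sunday of January 1996: January 28, 1996.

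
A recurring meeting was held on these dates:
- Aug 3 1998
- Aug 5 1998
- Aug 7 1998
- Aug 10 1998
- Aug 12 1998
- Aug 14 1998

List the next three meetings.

Aug 17 1998, Aug 19 1998, Aug 21 1998

The gap pattern 2, 2, 3, 2, 2 repeats every 3 events.
These are the Mondays, Wednesdays and Fridays of each week.
The following Monday is Aug 17 1998.
Next Wednesday: Aug 19 1998.
Next Friday: Aug 21 1998.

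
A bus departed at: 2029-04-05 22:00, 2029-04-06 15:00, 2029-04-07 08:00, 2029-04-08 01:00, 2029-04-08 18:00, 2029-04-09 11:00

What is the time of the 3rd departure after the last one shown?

Spacing: 17, 17, 17, 17, 17 h — constant 17 h.
2029-04-09 11:00 + 17 h = 2029-04-10 04:00.
2029-04-10 04:00 + 17 h = 2029-04-10 21:00.
2029-04-10 21:00 + 17 h = 2029-04-11 14:00.

2029-04-11 14:00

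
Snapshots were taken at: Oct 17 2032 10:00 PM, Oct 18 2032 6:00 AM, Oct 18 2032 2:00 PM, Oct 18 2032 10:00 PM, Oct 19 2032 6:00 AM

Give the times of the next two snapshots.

Oct 19 2032 2:00 PM, Oct 19 2032 10:00 PM

The interval is a steady 8 hours (8, 8, 8, 8).
Oct 19 2032 6:00 AM + 8 h = Oct 19 2032 2:00 PM.
Oct 19 2032 2:00 PM + 8 h = Oct 19 2032 10:00 PM.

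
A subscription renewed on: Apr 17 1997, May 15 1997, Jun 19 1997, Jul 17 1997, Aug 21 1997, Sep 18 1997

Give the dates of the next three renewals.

These are Thursdays at 28- or 35-day spacing (28, 35, 28, 35, 28).
The pattern: 3rd Thursday of the month.
October 1997 — 3rd Thursday is Oct 16 1997.
3rd Thursday of November 1997: Nov 20 1997.
December 1997 — 3rd Thursday is Dec 18 1997.

Oct 16 1997, Nov 20 1997, Dec 18 1997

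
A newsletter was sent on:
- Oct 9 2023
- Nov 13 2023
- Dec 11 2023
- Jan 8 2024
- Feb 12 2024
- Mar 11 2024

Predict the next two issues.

Apr 8 2024, May 13 2024

Gaps: 35, 28, 28, 35, 28 days — a mix of 28 and 35. Every date is a Monday.
Each is the 2nd Monday of its month.
2nd Monday of April 2024: Apr 8 2024.
2nd Monday of May 2024: May 13 2024.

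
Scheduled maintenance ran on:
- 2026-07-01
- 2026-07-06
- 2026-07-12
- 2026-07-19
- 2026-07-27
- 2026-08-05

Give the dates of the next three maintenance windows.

The spacing grows by 1 each time: 5, 6, 7, 8, 9 days.
Next gap: 10 days. 2026-08-05 + 10 days = 2026-08-15.
Next gap: 11 days. 2026-08-15 + 11 days = 2026-08-26.
Next gap: 12 days. 2026-08-26 + 12 days = 2026-09-07.

2026-08-15, 2026-08-26, 2026-09-07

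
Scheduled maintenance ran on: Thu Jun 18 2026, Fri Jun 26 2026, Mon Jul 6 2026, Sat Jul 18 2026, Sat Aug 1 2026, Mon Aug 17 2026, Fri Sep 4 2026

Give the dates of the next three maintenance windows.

Thu Sep 24 2026, Fri Oct 16 2026, Mon Nov 9 2026

Gaps: 8, 10, 12, 14, 16, 18 days — each gap is 2 larger than the previous one.
Next gap: 20 days. Fri Sep 4 2026 + 20 days = Thu Sep 24 2026.
Next gap: 22 days. Thu Sep 24 2026 + 22 days = Fri Oct 16 2026.
Next gap: 24 days. Fri Oct 16 2026 + 24 days = Mon Nov 9 2026.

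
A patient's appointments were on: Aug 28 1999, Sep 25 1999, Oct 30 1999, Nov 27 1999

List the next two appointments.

Dec 25 1999, Jan 29 2000

These are Saturdays with 28, 35, 28-day gaps.
Each is the final Saturday of its month — Oct 30 1999 is past the 28th, so '4th Saturday' doesn't fit.
Last Saturday of December 1999: Dec 25 1999.
Last Saturday of January 2000: Jan 29 2000.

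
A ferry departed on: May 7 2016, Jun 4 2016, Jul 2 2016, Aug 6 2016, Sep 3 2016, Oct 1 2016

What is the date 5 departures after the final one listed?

All dates are Saturdays, 28, 28, 35, 28, 28 days apart.
Specifically, the 1st Saturday of each month.
November 2016 — 1st Saturday is Nov 5 2016.
December 2016 — 1st Saturday is Dec 3 2016.
1st Saturday of January 2017: Jan 7 2017.
February 2017 — 1st Saturday is Feb 4 2017.
March 2017 — 1st Saturday is Mar 4 2017.

Mar 4 2017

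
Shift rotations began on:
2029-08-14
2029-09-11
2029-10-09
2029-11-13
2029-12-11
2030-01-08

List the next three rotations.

All dates are Tuesdays, 28, 28, 35, 28, 28 days apart.
Specifically, the 2nd Tuesday of each month.
2nd Tuesday of February 2030: 2030-02-12.
March 2030 — 2nd Tuesday is 2030-03-12.
April 2030 — 2nd Tuesday is 2030-04-09.

2030-02-12, 2030-03-12, 2030-04-09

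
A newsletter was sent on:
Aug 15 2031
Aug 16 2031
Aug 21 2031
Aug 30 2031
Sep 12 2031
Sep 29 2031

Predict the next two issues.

Intervals are 1, 5, 9, 13, 17 days — an arithmetic progression with common difference 4.
Next gap: 21 days. Sep 29 2031 + 21 days = Oct 20 2031.
Next gap: 25 days. Oct 20 2031 + 25 days = Nov 14 2031.

Oct 20 2031, Nov 14 2031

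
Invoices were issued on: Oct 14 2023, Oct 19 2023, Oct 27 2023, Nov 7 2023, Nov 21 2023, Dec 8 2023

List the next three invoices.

Gaps: 5, 8, 11, 14, 17 days — each gap is 3 larger than the previous one.
Next gap: 20 days. Dec 8 2023 + 20 days = Dec 28 2023.
Next gap: 23 days. Dec 28 2023 + 23 days = Jan 20 2024.
Next gap: 26 days. Jan 20 2024 + 26 days = Feb 15 2024.

Dec 28 2023, Jan 20 2024, Feb 15 2024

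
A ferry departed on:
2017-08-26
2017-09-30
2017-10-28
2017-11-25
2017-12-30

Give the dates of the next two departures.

Every date is a Saturday; gaps 35, 28, 28, 35 days.
Each is the last Saturday of its month (at least one falls on the 29th or later, ruling out '4th Saturday').
Last Saturday of January 2018: 2018-01-27.
February 2018 ends with Saturday 2018-02-24.

2018-01-27, 2018-02-24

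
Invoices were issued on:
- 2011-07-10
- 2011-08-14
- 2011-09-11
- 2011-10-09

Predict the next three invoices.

2011-11-13, 2011-12-11, 2012-01-08

Gaps: 35, 28, 28 days — a mix of 28 and 35. Every date is a Sunday.
Each is the 2nd Sunday of its month.
2nd Sunday of November 2011: 2011-11-13.
December 2011 — 2nd Sunday is 2011-12-11.
2nd Sunday of January 2012: 2012-01-08.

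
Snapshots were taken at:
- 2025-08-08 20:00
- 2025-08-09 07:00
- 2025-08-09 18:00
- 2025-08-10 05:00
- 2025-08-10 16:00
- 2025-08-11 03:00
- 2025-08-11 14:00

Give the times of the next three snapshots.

Spacing: 11, 11, 11, 11, 11, 11 h — constant 11 h.
2025-08-11 14:00 + 11 h = 2025-08-12 01:00.
2025-08-12 01:00 + 11 h = 2025-08-12 12:00.
2025-08-12 12:00 + 11 h = 2025-08-12 23:00.

2025-08-12 01:00, 2025-08-12 12:00, 2025-08-12 23:00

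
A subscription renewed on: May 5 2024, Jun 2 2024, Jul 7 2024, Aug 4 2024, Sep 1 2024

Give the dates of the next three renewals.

Gaps: 28, 35, 28, 28 days — a mix of 28 and 35. Every date is a Sunday.
Each is the 1st Sunday of its month.
October 2024 — 1st Sunday is Oct 6 2024.
1st Sunday of November 2024: Nov 3 2024.
1st Sunday of December 2024: Dec 1 2024.

Oct 6 2024, Nov 3 2024, Dec 1 2024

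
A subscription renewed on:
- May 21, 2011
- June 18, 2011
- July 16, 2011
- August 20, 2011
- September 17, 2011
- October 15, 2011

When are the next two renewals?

All dates are Saturdays, 28, 28, 35, 28, 28 days apart.
Specifically, the 3rd Saturday of each month.
3rd Saturday of November 2011: November 19, 2011.
3rd Saturday of December 2011: December 17, 2011.

November 19, 2011; December 17, 2011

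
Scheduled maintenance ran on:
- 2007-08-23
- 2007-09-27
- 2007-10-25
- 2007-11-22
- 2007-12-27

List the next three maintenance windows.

2008-01-24, 2008-02-28, 2008-03-27

These are Thursdays at 28- or 35-day spacing (35, 28, 28, 35).
The pattern: 4th Thursday of the month.
January 2008 — 4th Thursday is 2008-01-24.
February 2008 — 4th Thursday is 2008-02-28.
4th Thursday of March 2008: 2008-03-27.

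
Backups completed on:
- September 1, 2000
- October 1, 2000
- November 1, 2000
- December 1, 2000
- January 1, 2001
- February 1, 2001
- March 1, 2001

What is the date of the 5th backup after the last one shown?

Each date is the 1st; the gaps (30, 31, 30, 31, 31, 28) track the month lengths.
The rule is the 1st of each month.
April 2001: April 1, 2001.
May 2001: May 1, 2001.
June 2001: June 1, 2001.
July 2001: July 1, 2001.
Next: August 2001 → August 1, 2001.

August 1, 2001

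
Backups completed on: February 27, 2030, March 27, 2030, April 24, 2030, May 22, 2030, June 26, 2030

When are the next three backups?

July 24, 2030; August 28, 2030; September 25, 2030

These are Wednesdays at 28- or 35-day spacing (28, 28, 28, 35).
The pattern: 4th Wednesday of the month.
July 2030 — 4th Wednesday is July 24, 2030.
4th Wednesday of August 2030: August 28, 2030.
4th Wednesday of September 2030: September 25, 2030.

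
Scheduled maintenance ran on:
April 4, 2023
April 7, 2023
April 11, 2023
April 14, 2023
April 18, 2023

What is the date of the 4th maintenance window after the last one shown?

Every event lands on a Tuesday or Friday (gaps cycle 3, 4, 3, 4).
So the schedule is: every Tuesday and Friday.
Next Friday: April 21, 2023.
The following Tuesday is April 25, 2023.
The following Friday is April 28, 2023.
Next Tuesday: May 2, 2023.

May 2, 2023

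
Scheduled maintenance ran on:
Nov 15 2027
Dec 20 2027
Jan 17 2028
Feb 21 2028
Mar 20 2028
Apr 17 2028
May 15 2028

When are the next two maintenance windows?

Jun 19 2028, Jul 17 2028

Gaps: 35, 28, 35, 28, 28, 28 days — a mix of 28 and 35. Every date is a Monday.
Each is the 3rd Monday of its month.
3rd Monday of June 2028: Jun 19 2028.
July 2028 — 3rd Monday is Jul 17 2028.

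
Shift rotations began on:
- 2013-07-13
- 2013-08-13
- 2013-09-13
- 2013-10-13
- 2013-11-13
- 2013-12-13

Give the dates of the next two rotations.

Each date is the 13th; the gaps (31, 31, 30, 31, 30) track the month lengths.
The rule is the 13th of each month.
Next: January 2014 → 2014-01-13.
Next: February 2014 → 2014-02-13.

2014-01-13, 2014-02-13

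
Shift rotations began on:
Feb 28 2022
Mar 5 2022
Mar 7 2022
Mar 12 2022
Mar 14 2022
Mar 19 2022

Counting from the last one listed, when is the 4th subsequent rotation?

Gaps: 5, 2, 5, 2, 5 days — not constant, but cyclic with period 2.
The events fall on every Monday and Saturday.
Next Monday: Mar 21 2022.
The following Saturday is Mar 26 2022.
Next Monday: Mar 28 2022.
The following Saturday is Apr 2 2022.

Apr 2 2022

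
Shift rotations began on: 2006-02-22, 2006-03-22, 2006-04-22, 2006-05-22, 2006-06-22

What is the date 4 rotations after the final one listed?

The day-of-month is always 22 (28, 31, 30, 31 days between events).
So this recurs on the 22nd of each month.
July 2006: 2006-07-22.
August 2006: 2006-08-22.
Next: September 2006 → 2006-09-22.
Next: October 2006 → 2006-10-22.

2006-10-22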